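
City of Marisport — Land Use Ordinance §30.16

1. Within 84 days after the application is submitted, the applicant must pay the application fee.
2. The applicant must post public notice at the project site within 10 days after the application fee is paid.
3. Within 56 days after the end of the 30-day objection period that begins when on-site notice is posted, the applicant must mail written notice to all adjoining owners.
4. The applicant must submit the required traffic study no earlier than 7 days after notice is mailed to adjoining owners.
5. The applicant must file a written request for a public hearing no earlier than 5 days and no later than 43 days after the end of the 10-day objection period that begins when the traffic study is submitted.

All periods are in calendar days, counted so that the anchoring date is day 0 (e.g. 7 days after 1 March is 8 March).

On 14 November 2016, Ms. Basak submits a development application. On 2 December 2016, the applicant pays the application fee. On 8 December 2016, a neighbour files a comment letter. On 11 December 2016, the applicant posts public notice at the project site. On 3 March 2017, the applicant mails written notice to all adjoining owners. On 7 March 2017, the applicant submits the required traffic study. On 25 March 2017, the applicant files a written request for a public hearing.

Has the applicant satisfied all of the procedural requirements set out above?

(1) due by 14 November 2016 + 84 days = 6 February 2017; completed 2 December 2016, before the deadline.
(2) due by 2 December 2016 + 10 days = 12 December 2016; done 11 December 2016 — timely.
(3) due by 10 January 2017 + 56 days = 7 March 2017; completed 3 March 2017, before the deadline.
(4) permitted from 3 March 2017 + 7 days = 10 March 2017 onward; 7 March 2017 is 3 days before the earliest permitted date.

No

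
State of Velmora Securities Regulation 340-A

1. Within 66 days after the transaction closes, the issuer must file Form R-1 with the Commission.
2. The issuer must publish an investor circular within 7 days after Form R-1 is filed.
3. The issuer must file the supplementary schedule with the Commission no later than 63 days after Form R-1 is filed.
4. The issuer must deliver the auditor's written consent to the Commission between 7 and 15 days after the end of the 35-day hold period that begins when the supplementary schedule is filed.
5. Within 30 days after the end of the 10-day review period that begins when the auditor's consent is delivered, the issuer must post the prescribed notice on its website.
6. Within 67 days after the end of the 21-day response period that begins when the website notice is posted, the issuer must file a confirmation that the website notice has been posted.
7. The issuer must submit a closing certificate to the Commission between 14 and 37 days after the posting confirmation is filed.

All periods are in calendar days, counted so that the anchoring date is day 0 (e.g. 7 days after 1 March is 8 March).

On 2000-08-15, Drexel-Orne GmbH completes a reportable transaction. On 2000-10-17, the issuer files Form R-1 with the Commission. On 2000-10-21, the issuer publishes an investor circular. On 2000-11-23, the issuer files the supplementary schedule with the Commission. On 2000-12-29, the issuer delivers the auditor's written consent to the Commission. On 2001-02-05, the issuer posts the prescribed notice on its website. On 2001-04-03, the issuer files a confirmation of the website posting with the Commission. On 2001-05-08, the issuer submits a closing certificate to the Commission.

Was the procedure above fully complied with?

(1) due by 2000-08-15 + 66 days = 2000-10-20; 2000-10-17 is within that limit.
(2) due by 2000-10-17 + 7 days = 2000-10-24; done 2000-10-21 — timely.
(3) due by 2000-10-17 + 63 days = 2000-12-19; completed 2000-11-23, before the deadline.
(4) the permitted window runs from 2000-12-28 + 7 = 2001-01-04 to 2000-12-28 + 15 = 2001-01-12; done 2000-12-29 — 6 days before the window opened.

No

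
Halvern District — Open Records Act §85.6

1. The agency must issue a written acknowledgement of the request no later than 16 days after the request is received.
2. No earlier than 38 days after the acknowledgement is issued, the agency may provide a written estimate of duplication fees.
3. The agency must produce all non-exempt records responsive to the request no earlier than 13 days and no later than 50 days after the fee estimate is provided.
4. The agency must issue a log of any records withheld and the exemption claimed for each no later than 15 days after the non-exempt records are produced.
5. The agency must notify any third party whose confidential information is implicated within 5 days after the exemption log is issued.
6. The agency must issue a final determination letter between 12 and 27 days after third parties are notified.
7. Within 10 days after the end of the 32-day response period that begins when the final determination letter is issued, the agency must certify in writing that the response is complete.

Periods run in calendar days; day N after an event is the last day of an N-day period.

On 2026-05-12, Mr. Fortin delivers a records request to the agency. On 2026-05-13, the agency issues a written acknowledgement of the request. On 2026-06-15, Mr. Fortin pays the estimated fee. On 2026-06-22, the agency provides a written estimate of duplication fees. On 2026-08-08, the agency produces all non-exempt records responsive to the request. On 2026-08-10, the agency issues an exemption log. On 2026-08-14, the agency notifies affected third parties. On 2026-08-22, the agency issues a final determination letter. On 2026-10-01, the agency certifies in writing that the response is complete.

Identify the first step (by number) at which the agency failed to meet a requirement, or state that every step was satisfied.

Step 1 — counting 16 days from 2026-05-12 (when the request is received) gives a deadline of 2026-05-28; completed 2026-05-13, before the deadline.
Step 2 — must wait 38 days from 2026-05-13 (when the acknowledgement is issued), so not before 2026-06-20; done 2026-06-22 — permitted.
Step 3 — 13 and 50 days from 2026-06-22 (when the fee estimate is provided) are 2026-07-05 and 2026-08-11 respectively; done 2026-08-08 — within the window.
Step 4 — counting 15 days from 2026-08-08 (when the non-exempt records are produced) gives a deadline of 2026-08-23; done 2026-08-10 — timely.
Step 5 — counting 5 days from 2026-08-10 (when the exemption log is issued) gives a deadline of 2026-08-15; 2026-08-14 is within that limit.
Step 6 — 12 and 27 days from 2026-08-14 (when third parties are notified) are 2026-08-26 and 2026-09-10 respectively; 2026-08-22 is 4 days too early.
The analysis stops there.

Step 6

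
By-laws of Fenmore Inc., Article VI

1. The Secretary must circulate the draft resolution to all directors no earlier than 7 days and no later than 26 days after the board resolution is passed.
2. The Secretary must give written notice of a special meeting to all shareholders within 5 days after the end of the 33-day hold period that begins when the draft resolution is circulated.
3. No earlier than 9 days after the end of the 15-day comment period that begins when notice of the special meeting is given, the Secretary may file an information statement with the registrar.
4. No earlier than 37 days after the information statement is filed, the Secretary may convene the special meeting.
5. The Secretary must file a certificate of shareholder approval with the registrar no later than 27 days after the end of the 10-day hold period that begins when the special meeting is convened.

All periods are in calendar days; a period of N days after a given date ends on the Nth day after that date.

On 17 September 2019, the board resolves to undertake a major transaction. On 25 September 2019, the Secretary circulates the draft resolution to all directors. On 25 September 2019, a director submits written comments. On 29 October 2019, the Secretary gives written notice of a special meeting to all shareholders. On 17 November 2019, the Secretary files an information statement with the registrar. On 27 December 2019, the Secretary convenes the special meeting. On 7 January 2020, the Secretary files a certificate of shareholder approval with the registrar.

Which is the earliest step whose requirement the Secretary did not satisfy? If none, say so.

Step 1: the window is 7–26 days after 17 September 2019 (when the board resolution is passed), so 24 September 2019 through 13 October 2019; done 25 September 2019, which is between those dates.
Step 2: 5 days after 28 October 2019 (end of the 33-day hold period, which began when the draft resolution is circulated on 25 September 2019) is 2 November 2019; completed 29 October 2019, before the deadline.
Step 3: the earliest permitted date is 9 days after 13 November 2019 (end of the 15-day comment period, which began when notice of the special meeting is given on 29 October 2019), i.e. 22 November 2019; 17 November 2019 is 5 days before the earliest permitted date.
No need to go further; step 3 was not satisfied.

Step 3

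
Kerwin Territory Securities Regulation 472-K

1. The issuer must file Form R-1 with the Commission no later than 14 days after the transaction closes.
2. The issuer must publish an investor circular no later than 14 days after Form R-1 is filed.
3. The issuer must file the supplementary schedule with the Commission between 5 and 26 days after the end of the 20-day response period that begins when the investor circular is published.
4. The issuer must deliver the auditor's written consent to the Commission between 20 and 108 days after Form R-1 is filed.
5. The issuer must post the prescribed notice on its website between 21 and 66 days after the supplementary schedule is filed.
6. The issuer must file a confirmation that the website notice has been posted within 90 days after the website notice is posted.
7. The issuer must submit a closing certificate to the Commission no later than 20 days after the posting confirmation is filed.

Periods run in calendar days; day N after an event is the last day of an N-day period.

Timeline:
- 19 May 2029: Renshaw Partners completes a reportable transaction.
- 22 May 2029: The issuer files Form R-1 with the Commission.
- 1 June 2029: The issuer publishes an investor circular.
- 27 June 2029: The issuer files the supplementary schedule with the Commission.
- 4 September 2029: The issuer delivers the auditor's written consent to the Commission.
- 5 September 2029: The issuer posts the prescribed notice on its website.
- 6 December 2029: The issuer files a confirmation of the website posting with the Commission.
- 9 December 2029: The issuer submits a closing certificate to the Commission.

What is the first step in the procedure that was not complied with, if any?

(1) due by 19 May 2029 + 14 days = 2 June 2029; 22 May 2029 is within that limit.
(2) due by 22 May 2029 + 14 days = 5 June 2029; done 1 June 2029 — timely.
(3) the permitted window runs from 21 June 2029 + 5 = 26 June 2029 to 21 June 2029 + 26 = 17 July 2029; 27 June 2029 falls inside that range.
(4) the permitted window runs from 22 May 2029 + 20 = 11 June 2029 to 22 May 2029 + 108 = 7 September 2029; 4 September 2029 falls inside that range.
(5) the permitted window runs from 27 June 2029 + 21 = 18 July 2029 to 27 June 2029 + 66 = 1 September 2029; 5 September 2029 is 4 days past the end of the window.

Step 5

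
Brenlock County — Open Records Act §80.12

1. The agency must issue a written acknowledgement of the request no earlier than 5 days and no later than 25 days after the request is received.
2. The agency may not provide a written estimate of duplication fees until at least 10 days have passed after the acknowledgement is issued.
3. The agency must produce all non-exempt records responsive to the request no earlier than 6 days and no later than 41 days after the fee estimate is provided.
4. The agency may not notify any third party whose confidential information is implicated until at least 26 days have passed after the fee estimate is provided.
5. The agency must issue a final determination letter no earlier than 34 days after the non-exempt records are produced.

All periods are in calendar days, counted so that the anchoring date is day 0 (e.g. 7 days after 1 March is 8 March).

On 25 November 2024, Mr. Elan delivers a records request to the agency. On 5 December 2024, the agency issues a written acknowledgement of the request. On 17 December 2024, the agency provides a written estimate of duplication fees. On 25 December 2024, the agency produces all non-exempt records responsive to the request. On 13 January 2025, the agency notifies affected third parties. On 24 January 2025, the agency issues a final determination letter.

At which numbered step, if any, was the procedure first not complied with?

(1) the permitted window runs from 25 November 2024 + 5 = 30 November 2024 to 25 November 2024 + 25 = 20 December 2024; 5 December 2024 falls inside that range.
(2) permitted from 5 December 2024 + 10 days = 15 December 2024 onward; 17 December 2024 is on or after that date.
(3) the permitted window runs from 17 December 2024 + 6 = 23 December 2024 to 17 December 2024 + 41 = 27 January 2025; done 25 December 2024 — within the window.
(4) permitted from 17 December 2024 + 26 days = 12 January 2025 onward; done 13 January 2025 — permitted.
(5) permitted from 25 December 2024 + 34 days = 28 January 2025 onward; done 24 January 2025 — 4 days too early.
That is the first point of non-compliance.

Step 5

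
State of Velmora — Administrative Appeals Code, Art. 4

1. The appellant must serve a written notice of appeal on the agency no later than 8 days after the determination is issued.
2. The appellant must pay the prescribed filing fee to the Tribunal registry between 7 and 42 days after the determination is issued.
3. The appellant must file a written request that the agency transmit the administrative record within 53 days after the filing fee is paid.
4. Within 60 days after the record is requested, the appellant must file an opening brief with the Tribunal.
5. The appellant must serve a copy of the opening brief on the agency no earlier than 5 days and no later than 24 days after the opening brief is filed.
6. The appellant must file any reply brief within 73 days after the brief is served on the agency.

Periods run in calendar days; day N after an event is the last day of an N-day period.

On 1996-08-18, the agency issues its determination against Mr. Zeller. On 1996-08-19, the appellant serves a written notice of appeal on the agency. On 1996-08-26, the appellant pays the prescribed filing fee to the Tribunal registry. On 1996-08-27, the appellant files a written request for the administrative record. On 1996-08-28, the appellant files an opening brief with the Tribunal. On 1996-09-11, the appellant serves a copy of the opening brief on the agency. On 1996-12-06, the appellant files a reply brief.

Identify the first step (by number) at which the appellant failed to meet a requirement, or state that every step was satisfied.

Step 6

Step 1: 8 days after 1996-08-18 (when the determination is issued) is 1996-08-26; done 1996-08-19 — timely.
Step 2: the window is 7–42 days after 1996-08-18 (when the determination is issued), so 1996-08-25 through 1996-09-29; done 1996-08-26, which is between those dates.
Step 3: 53 days after 1996-08-26 (when the filing fee is paid) is 1996-10-18; done 1996-08-27 — timely.
Step 4: 60 days after 1996-08-27 (when the record is requested) is 1996-10-26; completed 1996-08-28, before the deadline.
Step 5: the window is 5–24 days after 1996-08-28 (when the opening brief is filed), so 1996-09-02 through 1996-09-21; done 1996-09-11 — within the window.
Step 6: 73 days after 1996-09-11 (when the brief is served on the agency) is 1996-11-23; not done until 1996-12-06, 13 days after the deadline.
The analysis stops there.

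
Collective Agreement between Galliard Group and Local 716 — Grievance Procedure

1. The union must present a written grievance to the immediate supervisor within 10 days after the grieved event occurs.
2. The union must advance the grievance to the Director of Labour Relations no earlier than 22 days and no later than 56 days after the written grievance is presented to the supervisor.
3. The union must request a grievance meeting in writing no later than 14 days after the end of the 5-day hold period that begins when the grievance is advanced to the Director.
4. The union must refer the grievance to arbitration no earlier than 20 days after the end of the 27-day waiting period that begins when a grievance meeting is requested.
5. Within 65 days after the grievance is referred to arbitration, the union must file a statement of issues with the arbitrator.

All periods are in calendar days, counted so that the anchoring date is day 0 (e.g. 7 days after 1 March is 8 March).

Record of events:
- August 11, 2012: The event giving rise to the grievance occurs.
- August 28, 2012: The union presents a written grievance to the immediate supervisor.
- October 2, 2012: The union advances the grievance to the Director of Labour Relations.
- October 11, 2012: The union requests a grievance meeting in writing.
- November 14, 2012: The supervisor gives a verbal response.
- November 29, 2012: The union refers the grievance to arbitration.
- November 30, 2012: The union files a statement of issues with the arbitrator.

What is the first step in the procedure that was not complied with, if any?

(1) due by August 11, 2012 + 10 days = August 21, 2012; not done until August 28, 2012, 7 days after the deadline.
No need to go further; step 1 was not satisfied.

Step 1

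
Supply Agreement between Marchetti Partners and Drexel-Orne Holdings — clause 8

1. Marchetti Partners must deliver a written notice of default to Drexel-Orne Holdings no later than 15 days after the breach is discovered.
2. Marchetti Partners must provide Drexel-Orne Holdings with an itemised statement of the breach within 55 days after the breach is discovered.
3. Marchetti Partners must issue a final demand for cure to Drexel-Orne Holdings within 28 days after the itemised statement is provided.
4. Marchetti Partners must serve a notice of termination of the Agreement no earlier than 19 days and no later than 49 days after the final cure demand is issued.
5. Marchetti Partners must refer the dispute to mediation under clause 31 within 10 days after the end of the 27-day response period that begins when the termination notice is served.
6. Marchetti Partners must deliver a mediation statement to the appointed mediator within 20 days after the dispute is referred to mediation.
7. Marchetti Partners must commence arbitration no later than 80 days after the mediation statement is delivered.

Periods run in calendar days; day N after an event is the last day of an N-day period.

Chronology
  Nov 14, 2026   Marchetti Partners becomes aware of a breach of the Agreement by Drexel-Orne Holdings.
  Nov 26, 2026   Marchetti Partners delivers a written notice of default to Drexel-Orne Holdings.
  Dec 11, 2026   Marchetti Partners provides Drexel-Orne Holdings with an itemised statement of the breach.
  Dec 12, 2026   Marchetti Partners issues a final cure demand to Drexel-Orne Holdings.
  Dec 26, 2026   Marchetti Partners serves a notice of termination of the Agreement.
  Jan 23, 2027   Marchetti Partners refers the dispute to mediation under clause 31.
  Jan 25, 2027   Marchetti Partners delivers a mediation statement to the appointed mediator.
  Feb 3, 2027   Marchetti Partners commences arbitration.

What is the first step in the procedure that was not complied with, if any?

Step 4

Step 1: 15 days after Nov 14, 2026 (when the breach is discovered) is Nov 29, 2026; Nov 26, 2026 is within that limit.
Step 2: 55 days after Nov 14, 2026 (when the breach is discovered) is Jan 8, 2027; done Dec 11, 2026 — timely.
Step 3: 28 days after Dec 11, 2026 (when the itemised statement is provided) is Jan 8, 2027; Dec 12, 2026 is within that limit.
Step 4: the window is 19–49 days after Dec 12, 2026 (when the final cure demand is issued), so Dec 31, 2026 through Jan 30, 2027; done Dec 26, 2026 — 5 days before the window opened.
Later steps need not be reached.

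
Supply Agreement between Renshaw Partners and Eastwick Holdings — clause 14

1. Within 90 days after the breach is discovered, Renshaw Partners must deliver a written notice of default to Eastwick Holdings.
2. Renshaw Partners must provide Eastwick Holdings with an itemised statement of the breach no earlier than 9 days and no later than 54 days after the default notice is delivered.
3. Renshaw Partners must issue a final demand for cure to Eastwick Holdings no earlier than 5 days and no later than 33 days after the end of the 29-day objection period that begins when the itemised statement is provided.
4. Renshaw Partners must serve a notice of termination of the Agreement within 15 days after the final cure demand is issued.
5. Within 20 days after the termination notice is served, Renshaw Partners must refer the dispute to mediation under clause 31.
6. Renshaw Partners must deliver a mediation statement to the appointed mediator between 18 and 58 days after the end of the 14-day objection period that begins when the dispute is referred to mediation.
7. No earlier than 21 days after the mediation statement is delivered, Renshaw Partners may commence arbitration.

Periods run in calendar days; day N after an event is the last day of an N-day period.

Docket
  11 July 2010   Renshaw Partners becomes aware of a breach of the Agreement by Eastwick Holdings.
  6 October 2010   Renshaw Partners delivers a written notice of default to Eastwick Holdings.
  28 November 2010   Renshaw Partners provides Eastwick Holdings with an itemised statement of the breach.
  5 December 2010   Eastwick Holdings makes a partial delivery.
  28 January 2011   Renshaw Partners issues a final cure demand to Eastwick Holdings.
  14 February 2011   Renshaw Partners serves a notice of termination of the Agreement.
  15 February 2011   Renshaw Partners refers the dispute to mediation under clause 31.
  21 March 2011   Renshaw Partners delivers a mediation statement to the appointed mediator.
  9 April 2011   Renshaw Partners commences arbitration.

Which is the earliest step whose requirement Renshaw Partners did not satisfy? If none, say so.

Step 1: 90 days after 11 July 2010 (when the breach is discovered) is 9 October 2010; 6 October 2010 is within that limit.
Step 2: the window is 9–54 days after 6 October 2010 (when the default notice is delivered), so 15 October 2010 through 29 November 2010; done 28 November 2010 — within the window.
Step 3: the window is 5–33 days after 27 December 2010 (end of the 29-day objection period, which began when the itemised statement is provided on 28 November 2010), so 1 January 2011 through 29 January 2011; done 28 January 2011, which is between those dates.
Step 4: 15 days after 28 January 2011 (when the final cure demand is issued) is 12 February 2011; done 14 February 2011 — 2 days late.
Later steps need not be reached.

Step 4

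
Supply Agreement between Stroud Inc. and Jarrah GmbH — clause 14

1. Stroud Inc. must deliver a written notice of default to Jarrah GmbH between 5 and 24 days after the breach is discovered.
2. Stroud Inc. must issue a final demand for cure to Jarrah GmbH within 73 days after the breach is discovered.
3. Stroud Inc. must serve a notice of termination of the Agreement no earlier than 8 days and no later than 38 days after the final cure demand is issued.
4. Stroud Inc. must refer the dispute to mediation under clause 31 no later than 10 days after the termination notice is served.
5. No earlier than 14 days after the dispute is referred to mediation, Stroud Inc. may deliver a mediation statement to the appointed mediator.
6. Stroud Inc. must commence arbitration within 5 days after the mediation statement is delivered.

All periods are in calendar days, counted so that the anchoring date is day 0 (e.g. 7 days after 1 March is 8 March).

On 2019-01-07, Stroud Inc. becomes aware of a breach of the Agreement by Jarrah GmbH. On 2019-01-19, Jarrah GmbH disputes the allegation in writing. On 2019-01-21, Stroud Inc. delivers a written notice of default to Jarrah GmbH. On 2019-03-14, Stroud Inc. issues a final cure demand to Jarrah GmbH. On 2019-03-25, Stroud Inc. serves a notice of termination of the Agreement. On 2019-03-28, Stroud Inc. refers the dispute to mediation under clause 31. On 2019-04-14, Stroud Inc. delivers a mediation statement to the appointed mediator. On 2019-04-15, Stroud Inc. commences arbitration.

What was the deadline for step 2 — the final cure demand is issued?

Step 2 runs from 2019-01-07, when the breach is discovered. 73 days after 2019-01-07 is 2019-03-21.

2019-03-21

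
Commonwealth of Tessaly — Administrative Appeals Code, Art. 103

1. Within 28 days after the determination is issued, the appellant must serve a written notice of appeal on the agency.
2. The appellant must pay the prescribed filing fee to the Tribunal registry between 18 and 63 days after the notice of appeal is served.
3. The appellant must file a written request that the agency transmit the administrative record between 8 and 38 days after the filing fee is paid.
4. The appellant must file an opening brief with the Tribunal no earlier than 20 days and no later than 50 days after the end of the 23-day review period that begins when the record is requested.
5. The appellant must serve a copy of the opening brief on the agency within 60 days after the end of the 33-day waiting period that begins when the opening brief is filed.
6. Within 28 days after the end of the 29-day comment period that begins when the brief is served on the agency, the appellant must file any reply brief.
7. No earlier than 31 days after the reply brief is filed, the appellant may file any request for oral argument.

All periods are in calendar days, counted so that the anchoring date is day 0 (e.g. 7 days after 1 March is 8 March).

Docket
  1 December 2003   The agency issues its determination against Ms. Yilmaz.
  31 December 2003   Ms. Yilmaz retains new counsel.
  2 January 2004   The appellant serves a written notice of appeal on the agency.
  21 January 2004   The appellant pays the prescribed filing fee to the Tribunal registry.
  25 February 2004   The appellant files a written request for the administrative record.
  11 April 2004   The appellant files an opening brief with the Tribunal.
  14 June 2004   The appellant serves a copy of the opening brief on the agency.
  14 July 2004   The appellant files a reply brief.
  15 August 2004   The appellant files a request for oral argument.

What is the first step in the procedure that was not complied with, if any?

Step 1 — counting 28 days from 1 December 2003 (when the determination is issued) gives a deadline of 29 December 2003; 2 January 2004 misses that deadline by 4 days.

Step 1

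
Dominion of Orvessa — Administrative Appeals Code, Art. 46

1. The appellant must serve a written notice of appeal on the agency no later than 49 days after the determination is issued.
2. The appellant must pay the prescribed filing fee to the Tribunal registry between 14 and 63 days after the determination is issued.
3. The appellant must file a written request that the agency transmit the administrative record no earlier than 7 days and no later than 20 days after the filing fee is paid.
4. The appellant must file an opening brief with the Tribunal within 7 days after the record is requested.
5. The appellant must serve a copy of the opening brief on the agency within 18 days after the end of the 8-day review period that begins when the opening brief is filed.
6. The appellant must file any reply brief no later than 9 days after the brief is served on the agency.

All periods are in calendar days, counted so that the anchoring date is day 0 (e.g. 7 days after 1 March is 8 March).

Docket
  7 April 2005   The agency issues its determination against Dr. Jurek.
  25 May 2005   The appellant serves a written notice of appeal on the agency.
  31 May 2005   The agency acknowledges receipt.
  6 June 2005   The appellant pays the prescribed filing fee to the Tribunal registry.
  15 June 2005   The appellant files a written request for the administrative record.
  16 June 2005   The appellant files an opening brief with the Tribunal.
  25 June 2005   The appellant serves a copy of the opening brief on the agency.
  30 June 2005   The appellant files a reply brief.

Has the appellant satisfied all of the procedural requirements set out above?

Yes

Step 1: 49 days after 7 April 2005 (when the determination is issued) is 26 May 2005; done 25 May 2005 — timely.
Step 2: the window is 14–63 days after 7 April 2005 (when the determination is issued), so 21 April 2005 through 9 June 2005; done 6 June 2005, which is between those dates.
Step 3: the window is 7–20 days after 6 June 2005 (when the filing fee is paid), so 13 June 2005 through 26 June 2005; 15 June 2005 falls inside that range.
Step 4: 7 days after 15 June 2005 (when the record is requested) is 22 June 2005; completed 16 June 2005, before the deadline.
Step 5: 18 days after 24 June 2005 (end of the 8-day review period, which began when the opening brief is filed on 16 June 2005) is 12 July 2005; 25 June 2005 is within that limit.
Step 6: 9 days after 25 June 2005 (when the brief is served on the agency) is 4 July 2005; 30 June 2005 is within that limit.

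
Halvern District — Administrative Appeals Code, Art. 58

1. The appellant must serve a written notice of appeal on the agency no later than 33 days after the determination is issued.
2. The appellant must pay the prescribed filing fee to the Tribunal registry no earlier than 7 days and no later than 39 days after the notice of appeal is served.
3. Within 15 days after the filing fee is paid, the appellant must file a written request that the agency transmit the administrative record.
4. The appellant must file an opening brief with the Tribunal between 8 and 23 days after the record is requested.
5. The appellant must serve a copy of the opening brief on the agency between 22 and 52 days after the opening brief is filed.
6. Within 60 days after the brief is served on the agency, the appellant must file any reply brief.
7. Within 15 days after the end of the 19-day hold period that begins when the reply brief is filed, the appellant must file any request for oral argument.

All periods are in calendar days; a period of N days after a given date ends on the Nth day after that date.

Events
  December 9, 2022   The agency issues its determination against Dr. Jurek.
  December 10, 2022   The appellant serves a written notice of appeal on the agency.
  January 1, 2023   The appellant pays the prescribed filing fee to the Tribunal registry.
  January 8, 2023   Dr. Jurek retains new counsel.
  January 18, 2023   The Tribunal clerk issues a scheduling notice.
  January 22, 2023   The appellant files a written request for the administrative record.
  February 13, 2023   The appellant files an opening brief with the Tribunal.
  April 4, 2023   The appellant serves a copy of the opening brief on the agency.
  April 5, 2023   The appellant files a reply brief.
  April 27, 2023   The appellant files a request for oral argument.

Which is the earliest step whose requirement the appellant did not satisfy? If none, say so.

Step 3

(1) due by December 9, 2022 + 33 days = January 11, 2023; December 10, 2022 is within that limit.
(2) the permitted window runs from December 10, 2022 + 7 = December 17, 2022 to December 10, 2022 + 39 = January 18, 2023; done January 1, 2023, which is between those dates.
(3) due by January 1, 2023 + 15 days = January 16, 2023; January 22, 2023 misses that deadline by 6 days.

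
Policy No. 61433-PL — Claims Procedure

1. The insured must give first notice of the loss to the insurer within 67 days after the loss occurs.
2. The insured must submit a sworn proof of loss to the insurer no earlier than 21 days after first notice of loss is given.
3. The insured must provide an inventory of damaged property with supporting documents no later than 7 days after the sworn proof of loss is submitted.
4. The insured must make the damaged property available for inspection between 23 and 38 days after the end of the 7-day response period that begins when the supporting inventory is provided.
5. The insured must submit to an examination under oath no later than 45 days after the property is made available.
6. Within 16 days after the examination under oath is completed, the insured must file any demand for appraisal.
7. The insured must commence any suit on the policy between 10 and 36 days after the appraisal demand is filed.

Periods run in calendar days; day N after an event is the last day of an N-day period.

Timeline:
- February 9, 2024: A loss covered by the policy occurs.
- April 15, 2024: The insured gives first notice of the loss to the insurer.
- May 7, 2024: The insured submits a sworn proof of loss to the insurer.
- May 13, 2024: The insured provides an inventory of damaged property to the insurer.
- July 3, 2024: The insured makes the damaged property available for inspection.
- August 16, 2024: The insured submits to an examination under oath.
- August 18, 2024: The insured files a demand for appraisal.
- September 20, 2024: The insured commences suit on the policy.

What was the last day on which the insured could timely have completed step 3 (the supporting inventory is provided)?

May 14, 2024

Step 3 runs from May 7, 2024, when the sworn proof of loss is submitted. 7 days after May 7, 2024 is May 14, 2024.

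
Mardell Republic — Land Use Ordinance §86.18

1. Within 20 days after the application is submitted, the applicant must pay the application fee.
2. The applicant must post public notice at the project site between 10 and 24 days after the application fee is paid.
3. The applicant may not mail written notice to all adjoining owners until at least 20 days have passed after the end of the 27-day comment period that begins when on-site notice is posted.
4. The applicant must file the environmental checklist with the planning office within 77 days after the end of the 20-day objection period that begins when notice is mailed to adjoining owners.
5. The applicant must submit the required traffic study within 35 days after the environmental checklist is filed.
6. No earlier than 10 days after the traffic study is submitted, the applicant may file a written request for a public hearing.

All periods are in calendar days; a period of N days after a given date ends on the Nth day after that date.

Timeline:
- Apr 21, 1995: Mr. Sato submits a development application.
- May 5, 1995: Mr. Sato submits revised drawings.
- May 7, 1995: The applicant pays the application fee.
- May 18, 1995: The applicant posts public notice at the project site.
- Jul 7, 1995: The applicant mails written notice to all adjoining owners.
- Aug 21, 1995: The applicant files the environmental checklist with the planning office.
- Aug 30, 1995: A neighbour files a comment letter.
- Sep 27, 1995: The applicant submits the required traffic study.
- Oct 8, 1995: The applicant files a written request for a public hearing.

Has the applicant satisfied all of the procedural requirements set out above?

No

(1) due by Apr 21, 1995 + 20 days = May 11, 1995; completed May 7, 1995, before the deadline.
(2) the permitted window runs from May 7, 1995 + 10 = May 17, 1995 to May 7, 1995 + 24 = May 31, 1995; done May 18, 1995, which is between those dates.
(3) permitted from Jun 14, 1995 + 20 days = Jul 4, 1995 onward; Jul 7, 1995 is on or after that date.
(4) due by Jul 27, 1995 + 77 days = Oct 12, 1995; completed Aug 21, 1995, before the deadline.
(5) due by Aug 21, 1995 + 35 days = Sep 25, 1995; Sep 27, 1995 misses that deadline by 2 days.
The procedure was therefore not followed at step 5.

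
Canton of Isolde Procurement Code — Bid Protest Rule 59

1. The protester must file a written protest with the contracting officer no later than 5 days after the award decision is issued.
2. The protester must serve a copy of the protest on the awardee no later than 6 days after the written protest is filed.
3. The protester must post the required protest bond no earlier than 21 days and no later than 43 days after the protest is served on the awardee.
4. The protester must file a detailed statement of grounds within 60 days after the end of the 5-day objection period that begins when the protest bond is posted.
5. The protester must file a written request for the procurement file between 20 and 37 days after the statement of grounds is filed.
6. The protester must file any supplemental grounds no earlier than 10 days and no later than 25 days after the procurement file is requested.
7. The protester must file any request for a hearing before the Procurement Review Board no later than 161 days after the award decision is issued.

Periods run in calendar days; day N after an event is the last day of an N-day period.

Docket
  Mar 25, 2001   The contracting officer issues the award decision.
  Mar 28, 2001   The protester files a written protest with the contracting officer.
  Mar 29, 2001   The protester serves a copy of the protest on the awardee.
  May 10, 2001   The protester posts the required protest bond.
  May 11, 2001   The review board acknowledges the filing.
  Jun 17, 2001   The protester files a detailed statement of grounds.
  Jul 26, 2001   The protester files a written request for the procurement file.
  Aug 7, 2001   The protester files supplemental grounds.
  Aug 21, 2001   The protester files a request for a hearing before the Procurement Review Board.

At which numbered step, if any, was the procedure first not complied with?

Step 5

Step 1: 5 days after Mar 25, 2001 (when the award decision is issued) is Mar 30, 2001; done Mar 28, 2001 — timely.
Step 2: 6 days after Mar 28, 2001 (when the written protest is filed) is Apr 3, 2001; completed Mar 29, 2001, before the deadline.
Step 3: the window is 21–43 days after Mar 29, 2001 (when the protest is served on the awardee), so Apr 19, 2001 through May 11, 2001; done May 10, 2001, which is between those dates.
Step 4: 60 days after May 15, 2001 (end of the 5-day objection period, which began when the protest bond is posted on May 10, 2001) is Jul 14, 2001; Jun 17, 2001 is within that limit.
Step 5: the window is 20–37 days after Jun 17, 2001 (when the statement of grounds is filed), so Jul 7, 2001 through Jul 24, 2001; done Jul 26, 2001 — 2 days after the window closed.
The analysis stops there.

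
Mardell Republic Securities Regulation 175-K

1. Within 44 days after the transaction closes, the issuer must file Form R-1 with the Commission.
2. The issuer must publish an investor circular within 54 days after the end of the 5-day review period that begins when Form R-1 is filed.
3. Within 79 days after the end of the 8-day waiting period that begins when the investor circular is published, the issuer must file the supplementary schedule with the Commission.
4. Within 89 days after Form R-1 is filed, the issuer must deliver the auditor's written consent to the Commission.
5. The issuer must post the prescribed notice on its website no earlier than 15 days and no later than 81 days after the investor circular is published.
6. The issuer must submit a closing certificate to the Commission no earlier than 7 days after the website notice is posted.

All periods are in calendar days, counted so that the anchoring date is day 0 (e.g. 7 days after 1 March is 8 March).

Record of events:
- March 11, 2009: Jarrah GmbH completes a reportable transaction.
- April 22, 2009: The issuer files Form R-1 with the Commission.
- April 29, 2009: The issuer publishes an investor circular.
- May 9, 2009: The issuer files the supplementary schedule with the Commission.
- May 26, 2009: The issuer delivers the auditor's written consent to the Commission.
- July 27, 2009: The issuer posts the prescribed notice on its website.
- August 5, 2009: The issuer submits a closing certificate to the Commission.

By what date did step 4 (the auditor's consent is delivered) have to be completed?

July 20, 2009

Step 4 runs from April 22, 2009, when Form R-1 is filed. 89 days after April 22, 2009 is July 20, 2009.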